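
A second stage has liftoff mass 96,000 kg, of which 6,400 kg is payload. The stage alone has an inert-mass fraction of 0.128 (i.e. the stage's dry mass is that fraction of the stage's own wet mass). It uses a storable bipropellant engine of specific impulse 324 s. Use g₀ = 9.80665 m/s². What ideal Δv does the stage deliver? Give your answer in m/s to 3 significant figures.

Stage wet mass = m₀ − payload = 96,000 − 6,400 = 89,600 kg.
Stage dry mass = ε × stage wet mass = 0.128 × 89,600 = 11,468.8 kg.
Burnout mass m_f = stage dry + payload = 11,468.8 + 6,400 = 17,868.8 kg.
v_e = Isp · g₀ = 324 × 9.80665 = 3177.4 m/s.
Δv = v_e · ln(96,000/17,868.8) = 3177.4 × ln(5.372) = 3177.4 × 1.6813 ≈ 5342 m/s.

Δv ≈ 5340 m/s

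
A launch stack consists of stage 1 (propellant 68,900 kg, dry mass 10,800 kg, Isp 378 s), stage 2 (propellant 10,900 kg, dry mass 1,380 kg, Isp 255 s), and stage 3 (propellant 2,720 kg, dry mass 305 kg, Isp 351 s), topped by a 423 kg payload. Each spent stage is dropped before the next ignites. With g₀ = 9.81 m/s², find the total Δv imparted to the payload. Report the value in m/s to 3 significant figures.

Δv ≈ 13100 m/s

Ignition mass of stage 1 = 68,900+10,800 + 10,900+1,380 + 2,720+305 + 423 = 95,428 kg.
Stage 1: m₀ = 95,428 kg, m_f = 95,428 − 68,900 = 26,528 kg; Δv = 378×9.81×ln(3.597) = 3708.2×1.2802 ≈ 4747 m/s.
Stage 2: m₀ = 15,728 kg, m_f = 15,728 − 10,900 = 4,828 kg; Δv = 255×9.81×ln(3.258) = 2501.6×1.1810 ≈ 2954 m/s.
Stage 3: m₀ = 3,448 kg, m_f = 3,448 − 2,720 = 728 kg; Δv = 351×9.81×ln(4.736) = 3443.3×1.5552 ≈ 5355 m/s.
Total Δv = 4747 + 2954 + 5355 = 13056 m/s.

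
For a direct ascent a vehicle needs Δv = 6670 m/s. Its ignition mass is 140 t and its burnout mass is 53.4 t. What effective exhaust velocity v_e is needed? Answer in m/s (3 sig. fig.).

v_e ≈ 6920 m/s

ln(m₀/m_f) = ln(140000/53400) = ln(2.622) = 0.9638.
By the Tsiolkovsky rocket equation, v_e = Δv / ln(m₀/m_f) = 6670 / 0.9638 = 6920.3 m/s.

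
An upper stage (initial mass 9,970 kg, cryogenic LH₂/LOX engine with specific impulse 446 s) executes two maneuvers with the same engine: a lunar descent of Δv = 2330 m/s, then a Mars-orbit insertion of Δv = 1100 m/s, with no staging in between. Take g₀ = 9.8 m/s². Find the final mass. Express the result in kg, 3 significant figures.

final mass ≈ 4550 kg

v_e = Isp · g₀ = 446 × 9.8 = 4370.8 m/s.
After the first burn: m = 9970 × exp(−2330/4370.8) = 9970 × 0.58679 = 5,850.3 kg.
After the second burn: m = 5,850.3 × exp(−1100/4370.8) = 5,850.3 × 0.77750 = 4,548.61 kg.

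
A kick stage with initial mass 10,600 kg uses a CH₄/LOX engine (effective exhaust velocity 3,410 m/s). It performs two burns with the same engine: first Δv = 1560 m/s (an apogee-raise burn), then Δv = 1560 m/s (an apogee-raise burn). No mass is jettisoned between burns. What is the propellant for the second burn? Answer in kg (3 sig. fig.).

propellant for the second burn ≈ 2460 kg

After the first burn: m = 10600 × exp(−1560/3410.0) = 10600 × 0.63288 = 6,708.53 kg.
After the second burn: m = 6,708.53 × exp(−1560/3410.0) = 6,708.53 × 0.63288 = 4,245.69 kg.
Second-burn propellant = 6,708.53 − 4,245.69 = 2,462.84 kg.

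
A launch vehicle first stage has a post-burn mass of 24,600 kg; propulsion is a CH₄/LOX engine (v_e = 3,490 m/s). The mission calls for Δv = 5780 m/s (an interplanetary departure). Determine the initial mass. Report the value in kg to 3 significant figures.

initial mass ≈ 129000 kg

m₀/m_f = exp(Δv / v_e) = exp(5780 / 3490.0) = exp(1.6562) = 5.2392.
m₀ = m_f × 5.2392 = 24,600 × 5.2392 = 128,884 kg.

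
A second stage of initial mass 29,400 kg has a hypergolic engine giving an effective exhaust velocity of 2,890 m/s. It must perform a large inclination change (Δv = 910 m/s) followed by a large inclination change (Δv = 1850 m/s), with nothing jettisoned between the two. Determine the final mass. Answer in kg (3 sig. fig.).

After the first burn: m = 29400 × exp(−910/2890.0) = 29400 × 0.72988 = 21,458.5 kg.
After the second burn: m = 21,458.5 × exp(−1850/2890.0) = 21,458.5 × 0.52722 = 11,313.4 kg.

final mass ≈ 11300 kg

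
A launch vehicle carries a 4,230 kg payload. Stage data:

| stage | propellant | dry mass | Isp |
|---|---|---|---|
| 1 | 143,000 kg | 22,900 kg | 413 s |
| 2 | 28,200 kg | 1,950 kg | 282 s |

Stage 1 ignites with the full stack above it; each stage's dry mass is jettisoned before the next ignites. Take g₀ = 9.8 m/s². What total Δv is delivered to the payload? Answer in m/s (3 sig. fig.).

Ignition mass of stage 1 = 143,000+22,900 + 28,200+1,950 + 4,230 = 200,280 kg.
Stage 1: m₀ = 200,280 kg, m_f = 200,280 − 143,000 = 57,280 kg; Δv = 413×9.8×ln(3.497) = 4047.4×1.2518 ≈ 5066 m/s.
Stage 2: m₀ = 34,380 kg, m_f = 34,380 − 28,200 = 6,180 kg; Δv = 282×9.8×ln(5.563) = 2763.6×1.7162 ≈ 4743 m/s.
Total Δv = 5066 + 4743 = 9809 m/s.

Δv ≈ 9810 m/s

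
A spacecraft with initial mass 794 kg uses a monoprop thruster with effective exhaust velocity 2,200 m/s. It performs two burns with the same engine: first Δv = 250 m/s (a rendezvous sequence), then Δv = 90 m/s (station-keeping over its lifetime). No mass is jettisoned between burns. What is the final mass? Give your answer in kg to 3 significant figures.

After the first burn: m = 794 × exp(−250/2200.0) = 794 × 0.89258 = 708.709 kg.
After the second burn: m = 708.709 × exp(−90/2200.0) = 708.709 × 0.95992 = 680.304 kg.

final mass ≈ 680 kg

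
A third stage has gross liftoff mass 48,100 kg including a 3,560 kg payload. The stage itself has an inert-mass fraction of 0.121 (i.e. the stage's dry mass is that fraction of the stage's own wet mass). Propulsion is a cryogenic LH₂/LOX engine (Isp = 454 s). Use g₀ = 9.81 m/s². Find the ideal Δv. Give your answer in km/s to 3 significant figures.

Δv ≈ 7.49 km/s

Stage wet mass = m₀ − payload = 48,100 − 3,560 = 44,540 kg.
Stage dry mass = ε × stage wet mass = 0.121 × 44,540 = 5,389.34 kg.
Burnout mass m_f = stage dry + payload = 5,389.34 + 3,560 = 8,949.34 kg.
v_e = Isp · g₀ = 454 × 9.81 = 4453.7 m/s.
From the ideal rocket equation, Δv = v_e · ln(48,100/8,949.34) = 4453.7 × ln(5.375) = 4453.7 × 1.6817 ≈ 7490 m/s.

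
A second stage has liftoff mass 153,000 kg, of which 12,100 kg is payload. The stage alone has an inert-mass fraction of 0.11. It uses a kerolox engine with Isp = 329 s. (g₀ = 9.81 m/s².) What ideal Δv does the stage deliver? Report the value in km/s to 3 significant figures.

Stage wet mass = m₀ − payload = 153,000 − 12,100 = 140,900 kg.
Stage dry mass = ε × stage wet mass = 0.11 × 140,900 = 15,499 kg.
Burnout mass m_f = stage dry + payload = 15,499 + 12,100 = 27,599 kg.
v_e = Isp · g₀ = 329 × 9.81 = 3227.5 m/s.
Using Δv = v_e ln(m₀/m_f): Δv = v_e · ln(153,000/27,599) = 3227.5 × ln(5.544) = 3227.5 × 1.7127 ≈ 5528 m/s.

Δv ≈ 5.53 km/s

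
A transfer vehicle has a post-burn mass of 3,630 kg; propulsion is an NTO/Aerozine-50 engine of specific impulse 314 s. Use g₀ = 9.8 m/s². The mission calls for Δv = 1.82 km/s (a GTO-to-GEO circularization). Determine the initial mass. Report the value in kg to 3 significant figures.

v_e = Isp · g₀ = 314 × 9.8 = 3077.2 m/s.
m₀/m_f = exp(Δv / v_e) = exp(1820 / 3077.2) = exp(0.5914) = 1.8066.
m₀ = m_f × 1.8066 = 3,630 × 1.8066 = 6,557.96 kg.

initial mass ≈ 6560 kg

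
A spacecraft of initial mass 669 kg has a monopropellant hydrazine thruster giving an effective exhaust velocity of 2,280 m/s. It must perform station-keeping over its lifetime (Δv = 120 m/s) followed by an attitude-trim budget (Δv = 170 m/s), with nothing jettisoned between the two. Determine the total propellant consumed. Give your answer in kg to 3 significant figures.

total propellant consumed ≈ 79.9 kg

After the first burn: m = 669 × exp(−120/2280.0) = 669 × 0.94873 = 634.7 kg.
After the second burn: m = 634.7 × exp(−170/2280.0) = 634.7 × 0.92815 = 589.097 kg.
Total propellant = m₀ − m_final = 669 − 589.097 = 79.903 kg.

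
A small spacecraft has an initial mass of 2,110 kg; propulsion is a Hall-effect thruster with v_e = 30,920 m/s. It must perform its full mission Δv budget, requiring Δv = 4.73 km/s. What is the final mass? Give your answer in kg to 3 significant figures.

Using Δv = v_e ln(m₀/m_f): m₀/m_f = exp(Δv / v_e) = exp(4730 / 30920.0) = exp(0.1530) = 1.1653.
m_f = m₀ / 1.1653 = 2,110 / 1.1653 = 1,810.69 kg.

final mass ≈ 1810 kg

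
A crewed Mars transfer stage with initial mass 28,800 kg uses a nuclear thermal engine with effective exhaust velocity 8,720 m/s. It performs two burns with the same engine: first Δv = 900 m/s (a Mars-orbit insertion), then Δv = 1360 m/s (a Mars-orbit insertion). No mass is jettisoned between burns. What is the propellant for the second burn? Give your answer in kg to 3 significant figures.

propellant for the second burn ≈ 3750 kg

After the first burn: m = 28800 × exp(−900/8720.0) = 28800 × 0.90194 = 25,975.9 kg.
After the second burn: m = 25,975.9 × exp(−1360/8720.0) = 25,975.9 × 0.85559 = 22,224.7 kg.
Second-burn propellant = 25,975.9 − 22,224.7 = 3,751.2 kg.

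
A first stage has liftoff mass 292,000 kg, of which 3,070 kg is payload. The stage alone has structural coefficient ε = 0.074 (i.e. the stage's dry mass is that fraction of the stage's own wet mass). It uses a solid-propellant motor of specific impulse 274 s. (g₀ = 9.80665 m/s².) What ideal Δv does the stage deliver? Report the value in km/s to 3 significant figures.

Δv ≈ 6.66 km/s

Stage wet mass = m₀ − payload = 292,000 − 3,070 = 288,930 kg.
Stage dry mass = ε × stage wet mass = 0.074 × 288,930 = 21,380.8 kg.
Burnout mass m_f = stage dry + payload = 21,380.8 + 3,070 = 24,450.8 kg.
v_e = Isp · g₀ = 274 × 9.80665 = 2687.0 m/s.
Δv = v_e · ln(292,000/24,450.8) = 2687.0 × ln(11.94) = 2687.0 × 2.4801 ≈ 6664 m/s.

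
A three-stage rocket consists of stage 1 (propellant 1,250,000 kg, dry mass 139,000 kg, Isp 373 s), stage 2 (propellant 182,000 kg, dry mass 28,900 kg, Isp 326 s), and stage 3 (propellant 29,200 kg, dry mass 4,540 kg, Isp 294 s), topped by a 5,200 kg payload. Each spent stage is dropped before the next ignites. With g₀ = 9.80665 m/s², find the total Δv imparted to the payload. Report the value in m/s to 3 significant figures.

Ignition mass of stage 1 = 1,250,000+139,000 + 182,000+28,900 + 29,200+4,540 + 5,200 = 1,638,840 kg.
Stage 1: m₀ = 1,638,840 kg, m_f = 1,638,840 − 1,250,000 = 388,840 kg; Δv = 373×9.80665×ln(4.215) = 3657.9×1.4386 ≈ 5262 m/s.
Stage 2: m₀ = 249,840 kg, m_f = 249,840 − 182,000 = 67,840 kg; Δv = 326×9.80665×ln(3.683) = 3197.0×1.3037 ≈ 4168 m/s.
Stage 3: m₀ = 38,940 kg, m_f = 38,940 − 29,200 = 9,740 kg; Δv = 294×9.80665×ln(3.998) = 2883.2×1.3858 ≈ 3995 m/s.
Total Δv = 5262 + 4168 + 3995 = 13425 m/s.

Δv ≈ 13400 m/s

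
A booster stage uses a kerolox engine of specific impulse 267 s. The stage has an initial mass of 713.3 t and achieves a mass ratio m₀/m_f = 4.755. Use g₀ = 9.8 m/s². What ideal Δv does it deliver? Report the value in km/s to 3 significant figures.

v_e = Isp · g₀ = 267 × 9.8 = 2616.6 m/s.
Δv = v_e · ln(4.755) = 2616.6 × 1.5592 ≈ 4079.8 m/s.

Δv ≈ 4.08 km/s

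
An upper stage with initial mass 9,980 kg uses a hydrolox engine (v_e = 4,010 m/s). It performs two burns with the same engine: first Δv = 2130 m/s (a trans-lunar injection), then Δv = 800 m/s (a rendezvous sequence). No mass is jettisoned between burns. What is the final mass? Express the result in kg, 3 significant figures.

After the first burn: m = 9980 × exp(−2130/4010.0) = 9980 × 0.58792 = 5,867.44 kg.
After the second burn: m = 5,867.44 × exp(−800/4010.0) = 5,867.44 × 0.81914 = 4,806.25 kg.

final mass ≈ 4810 kg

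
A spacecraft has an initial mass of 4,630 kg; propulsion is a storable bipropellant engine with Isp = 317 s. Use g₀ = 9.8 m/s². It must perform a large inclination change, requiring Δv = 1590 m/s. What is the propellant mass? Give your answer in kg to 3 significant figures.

v_e = Isp · g₀ = 317 × 9.8 = 3106.6 m/s.
From the ideal rocket equation, m₀/m_f = exp(Δv / v_e) = exp(1590 / 3106.6) = exp(0.5118) = 1.6683.
m_f = 4,630 / 1.6683 = 2,775.28 kg, so propellant = m₀ − m_f = 4,630 − 2,775.28 = 1,854.72 kg.

propellant mass ≈ 1850 kg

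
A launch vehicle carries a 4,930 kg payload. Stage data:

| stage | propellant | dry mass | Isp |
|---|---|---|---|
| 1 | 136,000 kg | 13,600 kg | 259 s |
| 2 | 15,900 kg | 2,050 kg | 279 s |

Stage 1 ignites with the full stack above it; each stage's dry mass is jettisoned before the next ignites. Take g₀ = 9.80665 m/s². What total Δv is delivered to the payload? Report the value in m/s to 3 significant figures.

Ignition mass of stage 1 = 136,000+13,600 + 15,900+2,050 + 4,930 = 172,480 kg.
Stage 1: m₀ = 172,480 kg, m_f = 172,480 − 136,000 = 36,480 kg; Δv = 259×9.80665×ln(4.728) = 2539.9×1.5535 ≈ 3946 m/s.
Stage 2: m₀ = 22,880 kg, m_f = 22,880 − 15,900 = 6,980 kg; Δv = 279×9.80665×ln(3.278) = 2736.1×1.1872 ≈ 3248 m/s.
Total Δv = 3946 + 3248 = 7194 m/s.

Δv ≈ 7190 m/s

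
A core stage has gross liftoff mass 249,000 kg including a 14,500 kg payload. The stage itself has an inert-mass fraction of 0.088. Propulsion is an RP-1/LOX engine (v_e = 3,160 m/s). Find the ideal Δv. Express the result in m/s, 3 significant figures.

Δv ≈ 6190 m/s

Stage wet mass = m₀ − payload = 249,000 − 14,500 = 234,500 kg.
Stage dry mass = ε × stage wet mass = 0.088 × 234,500 = 20,636 kg.
Burnout mass m_f = stage dry + payload = 20,636 + 14,500 = 35,136 kg.
From the ideal rocket equation, Δv = v_e · ln(249,000/35,136) = 3160.0 × ln(7.087) = 3160.0 × 1.9582 ≈ 6188 m/s.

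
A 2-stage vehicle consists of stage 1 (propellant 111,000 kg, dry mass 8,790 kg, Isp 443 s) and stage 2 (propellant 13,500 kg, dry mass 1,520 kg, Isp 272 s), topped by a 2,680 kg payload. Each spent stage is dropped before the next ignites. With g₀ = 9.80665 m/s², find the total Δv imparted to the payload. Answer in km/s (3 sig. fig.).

Ignition mass of stage 1 = 111,000+8,790 + 13,500+1,520 + 2,680 = 137,490 kg.
Stage 1: m₀ = 137,490 kg, m_f = 137,490 − 111,000 = 26,490 kg; Δv = 443×9.80665×ln(5.19) = 4344.3×1.6468 ≈ 7154 m/s.
Stage 2: m₀ = 17,700 kg, m_f = 17,700 − 13,500 = 4,200 kg; Δv = 272×9.80665×ln(4.214) = 2667.4×1.4385 ≈ 3837 m/s.
Total Δv = 7154 + 3837 = 10991 m/s.

Δv ≈ 11.0 km/s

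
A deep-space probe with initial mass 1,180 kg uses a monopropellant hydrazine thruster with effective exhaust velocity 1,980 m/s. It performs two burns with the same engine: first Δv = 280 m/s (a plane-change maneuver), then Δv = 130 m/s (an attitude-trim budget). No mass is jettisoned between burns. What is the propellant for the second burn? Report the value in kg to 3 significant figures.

propellant for the second burn ≈ 65.1 kg

After the first burn: m = 1180 × exp(−280/1980.0) = 1180 × 0.86813 = 1,024.39 kg.
After the second burn: m = 1,024.39 × exp(−130/1980.0) = 1,024.39 × 0.93645 = 959.29 kg.
Second-burn propellant = 1,024.39 − 959.29 = 65.1 kg.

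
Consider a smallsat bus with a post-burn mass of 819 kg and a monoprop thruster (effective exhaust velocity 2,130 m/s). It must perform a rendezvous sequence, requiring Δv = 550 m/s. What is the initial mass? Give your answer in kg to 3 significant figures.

Using Δv = v_e ln(m₀/m_f): m₀/m_f = exp(Δv / v_e) = exp(550 / 2130.0) = exp(0.2582) = 1.2946.
m₀ = m_f × 1.2946 = 819 × 1.2946 = 1,060.28 kg.

initial mass ≈ 1060 kg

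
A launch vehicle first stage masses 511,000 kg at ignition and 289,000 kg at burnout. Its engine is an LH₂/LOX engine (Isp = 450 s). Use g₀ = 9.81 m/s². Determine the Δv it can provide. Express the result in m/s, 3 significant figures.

Δv ≈ 2520 m/s

v_e = Isp · g₀ = 450 × 9.81 = 4414.5 m/s.
From the ideal rocket equation, Δv = v_e · ln(m₀/m_f) = 4414.5 × ln(1.768) = 4414.5 × 0.5699 ≈ 2516.0 m/s.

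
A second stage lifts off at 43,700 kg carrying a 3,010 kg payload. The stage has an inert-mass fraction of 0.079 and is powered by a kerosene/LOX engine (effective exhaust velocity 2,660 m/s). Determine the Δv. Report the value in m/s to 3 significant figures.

Δv ≈ 5180 m/s

Stage wet mass = m₀ − payload = 43,700 − 3,010 = 40,690 kg.
Stage dry mass = ε × stage wet mass = 0.079 × 40,690 = 3,214.51 kg.
Burnout mass m_f = stage dry + payload = 3,214.51 + 3,010 = 6,224.51 kg.
Δv = v_e · ln(43,700/6,224.51) = 2660.0 × ln(7.021) = 2660.0 × 1.9489 ≈ 5184 m/s.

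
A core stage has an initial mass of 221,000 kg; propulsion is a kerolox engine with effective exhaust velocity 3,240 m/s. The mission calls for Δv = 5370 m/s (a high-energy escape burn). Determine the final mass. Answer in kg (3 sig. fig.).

final mass ≈ 42100 kg

m₀/m_f = exp(Δv / v_e) = exp(5370 / 3240.0) = exp(1.6574) = 5.2457.
m_f = m₀ / 5.2457 = 221,000 / 5.2457 = 42,129.7 kg.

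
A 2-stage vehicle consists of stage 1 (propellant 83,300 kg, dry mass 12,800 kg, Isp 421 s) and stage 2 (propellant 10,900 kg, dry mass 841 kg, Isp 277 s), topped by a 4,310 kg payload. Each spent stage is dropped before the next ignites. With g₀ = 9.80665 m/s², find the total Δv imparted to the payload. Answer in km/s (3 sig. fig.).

Δv ≈ 8.69 km/s

Ignition mass of stage 1 = 83,300+12,800 + 10,900+841 + 4,310 = 112,151 kg.
Stage 1: m₀ = 112,151 kg, m_f = 112,151 − 83,300 = 28,851 kg; Δv = 421×9.80665×ln(3.887) = 4128.6×1.3577 ≈ 5605 m/s.
Stage 2: m₀ = 16,051 kg, m_f = 16,051 − 10,900 = 5,151 kg; Δv = 277×9.80665×ln(3.116) = 2716.4×1.1366 ≈ 3087 m/s.
Total Δv = 5605 + 3087 = 8692 m/s.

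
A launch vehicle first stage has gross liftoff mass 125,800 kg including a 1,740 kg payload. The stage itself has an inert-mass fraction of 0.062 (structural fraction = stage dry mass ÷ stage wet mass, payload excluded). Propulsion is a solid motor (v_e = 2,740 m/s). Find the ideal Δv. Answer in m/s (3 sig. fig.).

Δv ≈ 7100 m/s

Stage wet mass = m₀ − payload = 125,800 − 1,740 = 124,060 kg.
Stage dry mass = ε × stage wet mass = 0.062 × 124,060 = 7,691.72 kg.
Burnout mass m_f = stage dry + payload = 7,691.72 + 1,740 = 9,431.72 kg.
From the ideal rocket equation, Δv = v_e · ln(125,800/9,431.72) = 2740.0 × ln(13.34) = 2740.0 × 2.5906 ≈ 7098 m/s.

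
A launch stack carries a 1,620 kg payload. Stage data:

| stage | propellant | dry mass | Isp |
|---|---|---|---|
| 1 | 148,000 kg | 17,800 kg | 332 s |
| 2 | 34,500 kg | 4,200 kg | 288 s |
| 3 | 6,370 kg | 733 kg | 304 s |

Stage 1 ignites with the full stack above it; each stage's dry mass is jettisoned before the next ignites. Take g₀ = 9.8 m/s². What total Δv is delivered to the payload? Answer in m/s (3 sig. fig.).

Ignition mass of stage 1 = 148,000+17,800 + 34,500+4,200 + 6,370+733 + 1,620 = 213,223 kg.
Stage 1: m₀ = 213,223 kg, m_f = 213,223 − 148,000 = 65,223 kg; Δv = 332×9.8×ln(3.269) = 3253.6×1.1845 ≈ 3854 m/s.
Stage 2: m₀ = 47,423 kg, m_f = 47,423 − 34,500 = 12,923 kg; Δv = 288×9.8×ln(3.67) = 2822.4×1.3001 ≈ 3669 m/s.
Stage 3: m₀ = 8,723 kg, m_f = 8,723 − 6,370 = 2,353 kg; Δv = 304×9.8×ln(3.707) = 2979.2×1.3103 ≈ 3904 m/s.
Total Δv = 3854 + 3669 + 3904 = 11427 m/s.

Δv ≈ 11400 m/s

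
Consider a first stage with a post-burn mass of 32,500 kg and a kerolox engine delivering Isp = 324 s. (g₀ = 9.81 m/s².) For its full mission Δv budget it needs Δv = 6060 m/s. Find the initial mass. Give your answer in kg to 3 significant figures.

initial mass ≈ 219000 kg

v_e = Isp · g₀ = 324 × 9.81 = 3178.4 m/s.
From the ideal rocket equation, m₀/m_f = exp(Δv / v_e) = exp(6060 / 3178.4) = exp(1.9066) = 6.7301.
m₀ = m_f × 6.7301 = 32,500 × 6.7301 = 218,728 kg.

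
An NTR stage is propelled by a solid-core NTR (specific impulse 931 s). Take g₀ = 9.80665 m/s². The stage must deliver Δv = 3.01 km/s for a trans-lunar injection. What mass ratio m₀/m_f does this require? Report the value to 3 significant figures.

v_e = Isp · g₀ = 931 × 9.80665 = 9130.0 m/s.
m₀/m_f = exp(Δv / v_e) = exp(3010 / 9130.0) = exp(0.3297) = 1.3905.

mass ratio ≈ 1.39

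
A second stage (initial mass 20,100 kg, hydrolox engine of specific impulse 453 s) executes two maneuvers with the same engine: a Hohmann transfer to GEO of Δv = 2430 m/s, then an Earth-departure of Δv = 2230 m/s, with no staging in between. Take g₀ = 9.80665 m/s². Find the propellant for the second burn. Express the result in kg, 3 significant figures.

propellant for the second burn ≈ 4590 kg

v_e = Isp · g₀ = 453 × 9.80665 = 4442.4 m/s.
After the first burn: m = 20100 × exp(−2430/4442.4) = 20100 × 0.57868 = 11,631.5 kg.
After the second burn: m = 11,631.5 × exp(−2230/4442.4) = 11,631.5 × 0.60533 = 7,040.9 kg.
Second-burn propellant = 11,631.5 − 7,040.9 = 4,590.6 kg.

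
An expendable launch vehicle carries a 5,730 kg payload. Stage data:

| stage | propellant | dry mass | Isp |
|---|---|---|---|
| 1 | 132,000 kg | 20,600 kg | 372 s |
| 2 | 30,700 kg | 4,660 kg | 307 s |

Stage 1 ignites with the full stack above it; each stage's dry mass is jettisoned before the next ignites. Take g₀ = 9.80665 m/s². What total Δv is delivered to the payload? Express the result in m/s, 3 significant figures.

Δv ≈ 8310 m/s

Ignition mass of stage 1 = 132,000+20,600 + 30,700+4,660 + 5,730 = 193,690 kg.
Stage 1: m₀ = 193,690 kg, m_f = 193,690 − 132,000 = 61,690 kg; Δv = 372×9.80665×ln(3.14) = 3648.1×1.1441 ≈ 4174 m/s.
Stage 2: m₀ = 41,090 kg, m_f = 41,090 − 30,700 = 10,390 kg; Δv = 307×9.80665×ln(3.955) = 3010.6×1.3749 ≈ 4139 m/s.
Total Δv = 4174 + 4139 = 8313 m/s.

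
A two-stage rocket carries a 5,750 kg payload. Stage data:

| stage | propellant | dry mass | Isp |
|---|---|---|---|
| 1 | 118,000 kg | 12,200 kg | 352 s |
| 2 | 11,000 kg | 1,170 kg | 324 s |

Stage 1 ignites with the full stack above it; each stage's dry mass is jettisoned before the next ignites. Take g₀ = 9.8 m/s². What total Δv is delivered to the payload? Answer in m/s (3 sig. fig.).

Ignition mass of stage 1 = 118,000+12,200 + 11,000+1,170 + 5,750 = 148,120 kg.
Stage 1: m₀ = 148,120 kg, m_f = 148,120 − 118,000 = 30,120 kg; Δv = 352×9.8×ln(4.918) = 3449.6×1.5928 ≈ 5495 m/s.
Stage 2: m₀ = 17,920 kg, m_f = 17,920 − 11,000 = 6,920 kg; Δv = 324×9.8×ln(2.59) = 3175.2×0.9515 ≈ 3021 m/s.
Total Δv = 5495 + 3021 = 8516 m/s.

Δv ≈ 8520 m/s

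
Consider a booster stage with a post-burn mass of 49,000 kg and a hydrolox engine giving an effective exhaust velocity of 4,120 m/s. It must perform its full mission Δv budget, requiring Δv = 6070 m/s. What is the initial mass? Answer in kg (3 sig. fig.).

initial mass ≈ 214000 kg

m₀/m_f = exp(Δv / v_e) = exp(6070 / 4120.0) = exp(1.4733) = 4.3636.
m₀ = m_f × 4.3636 = 49,000 × 4.3636 = 213,816 kg.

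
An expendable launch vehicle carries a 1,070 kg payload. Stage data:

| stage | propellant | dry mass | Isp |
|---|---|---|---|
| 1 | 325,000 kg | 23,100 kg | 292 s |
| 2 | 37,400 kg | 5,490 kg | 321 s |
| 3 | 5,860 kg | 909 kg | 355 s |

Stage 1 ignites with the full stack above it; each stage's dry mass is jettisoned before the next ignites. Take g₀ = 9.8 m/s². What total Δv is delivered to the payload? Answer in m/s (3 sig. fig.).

Δv ≈ 13800 m/s

Ignition mass of stage 1 = 325,000+23,100 + 37,400+5,490 + 5,860+909 + 1,070 = 398,829 kg.
Stage 1: m₀ = 398,829 kg, m_f = 398,829 − 325,000 = 73,829 kg; Δv = 292×9.8×ln(5.402) = 2861.6×1.6868 ≈ 4827 m/s.
Stage 2: m₀ = 50,729 kg, m_f = 50,729 − 37,400 = 13,329 kg; Δv = 321×9.8×ln(3.806) = 3145.8×1.3366 ≈ 4205 m/s.
Stage 3: m₀ = 7,839 kg, m_f = 7,839 − 5,860 = 1,979 kg; Δv = 355×9.8×ln(3.961) = 3479.0×1.3765 ≈ 4789 m/s.
Total Δv = 4827 + 4205 + 4789 = 13821 m/s.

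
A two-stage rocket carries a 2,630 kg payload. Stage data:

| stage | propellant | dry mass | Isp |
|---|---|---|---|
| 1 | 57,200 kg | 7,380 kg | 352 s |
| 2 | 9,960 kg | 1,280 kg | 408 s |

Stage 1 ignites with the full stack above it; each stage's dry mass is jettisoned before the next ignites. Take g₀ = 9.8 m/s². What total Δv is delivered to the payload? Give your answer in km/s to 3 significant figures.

Ignition mass of stage 1 = 57,200+7,380 + 9,960+1,280 + 2,630 = 78,450 kg.
Stage 1: m₀ = 78,450 kg, m_f = 78,450 − 57,200 = 21,250 kg; Δv = 352×9.8×ln(3.692) = 3449.6×1.3061 ≈ 4506 m/s.
Stage 2: m₀ = 13,870 kg, m_f = 13,870 − 9,960 = 3,910 kg; Δv = 408×9.8×ln(3.547) = 3998.4×1.2662 ≈ 5063 m/s.
Total Δv = 4506 + 5063 = 9569 m/s.

Δv ≈ 9.57 km/s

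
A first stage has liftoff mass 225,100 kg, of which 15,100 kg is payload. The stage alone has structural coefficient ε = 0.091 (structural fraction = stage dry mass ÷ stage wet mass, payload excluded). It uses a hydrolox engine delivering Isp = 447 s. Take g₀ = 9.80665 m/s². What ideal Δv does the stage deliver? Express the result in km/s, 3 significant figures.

Δv ≈ 8.26 km/s

Stage wet mass = m₀ − payload = 225,100 − 15,100 = 210,000 kg.
Stage dry mass = ε × stage wet mass = 0.091 × 210,000 = 19,110 kg.
Burnout mass m_f = stage dry + payload = 19,110 + 15,100 = 34,210 kg.
v_e = Isp · g₀ = 447 × 9.80665 = 4383.6 m/s.
Δv = v_e · ln(225,100/34,210) = 4383.6 × ln(6.58) = 4383.6 × 1.8840 ≈ 8259 m/s.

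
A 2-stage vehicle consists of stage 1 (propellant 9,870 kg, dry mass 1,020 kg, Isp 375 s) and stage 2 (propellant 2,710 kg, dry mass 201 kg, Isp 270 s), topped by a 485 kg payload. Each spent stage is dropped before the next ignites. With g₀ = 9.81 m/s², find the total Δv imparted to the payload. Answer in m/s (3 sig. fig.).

Δv ≈ 8560 m/s

Ignition mass of stage 1 = 9,870+1,020 + 2,710+201 + 485 = 14,286 kg.
Stage 1: m₀ = 14,286 kg, m_f = 14,286 − 9,870 = 4,416 kg; Δv = 375×9.81×ln(3.235) = 3678.8×1.1740 ≈ 4319 m/s.
Stage 2: m₀ = 3,396 kg, m_f = 3,396 − 2,710 = 686 kg; Δv = 270×9.81×ln(4.95) = 2648.7×1.5995 ≈ 4237 m/s.
Total Δv = 4319 + 4237 = 8556 m/s.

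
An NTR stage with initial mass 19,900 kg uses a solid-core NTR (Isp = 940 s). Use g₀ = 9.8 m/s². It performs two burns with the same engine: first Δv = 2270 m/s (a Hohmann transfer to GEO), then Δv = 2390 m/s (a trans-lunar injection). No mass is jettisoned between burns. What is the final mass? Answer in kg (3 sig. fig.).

v_e = Isp · g₀ = 940 × 9.8 = 9212.0 m/s.
After the first burn: m = 19900 × exp(−2270/9212.0) = 19900 × 0.78160 = 15,553.8 kg.
After the second burn: m = 15,553.8 × exp(−2390/9212.0) = 15,553.8 × 0.77148 = 11,999.4 kg.

final mass ≈ 12000 kg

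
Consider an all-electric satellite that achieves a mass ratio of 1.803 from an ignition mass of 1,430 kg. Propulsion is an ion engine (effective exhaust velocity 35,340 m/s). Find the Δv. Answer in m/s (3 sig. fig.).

Δv = v_e · ln(1.803) = 35340.0 × 0.5895 ≈ 20831.2 m/s.

Δv ≈ 20800 m/s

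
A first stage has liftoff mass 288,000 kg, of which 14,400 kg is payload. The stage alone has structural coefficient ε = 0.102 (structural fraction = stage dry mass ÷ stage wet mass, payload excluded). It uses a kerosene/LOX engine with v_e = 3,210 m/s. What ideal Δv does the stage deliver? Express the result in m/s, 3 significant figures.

Stage wet mass = m₀ − payload = 288,000 − 14,400 = 273,600 kg.
Stage dry mass = ε × stage wet mass = 0.102 × 273,600 = 27,907.2 kg.
Burnout mass m_f = stage dry + payload = 27,907.2 + 14,400 = 42,307.2 kg.
Δv = v_e · ln(288,000/42,307.2) = 3210.0 × ln(6.807) = 3210.0 × 1.9180 ≈ 6157 m/s.

Δv ≈ 6160 m/s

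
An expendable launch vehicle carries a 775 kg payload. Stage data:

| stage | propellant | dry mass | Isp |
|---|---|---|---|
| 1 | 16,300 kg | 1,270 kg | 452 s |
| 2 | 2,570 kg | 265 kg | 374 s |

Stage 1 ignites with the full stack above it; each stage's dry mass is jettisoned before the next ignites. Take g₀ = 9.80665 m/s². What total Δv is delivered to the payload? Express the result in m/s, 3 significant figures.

Ignition mass of stage 1 = 16,300+1,270 + 2,570+265 + 775 = 21,180 kg.
Stage 1: m₀ = 21,180 kg, m_f = 21,180 − 16,300 = 4,880 kg; Δv = 452×9.80665×ln(4.34) = 4432.6×1.4679 ≈ 6507 m/s.
Stage 2: m₀ = 3,610 kg, m_f = 3,610 − 2,570 = 1,040 kg; Δv = 374×9.80665×ln(3.471) = 3667.7×1.2445 ≈ 4564 m/s.
Total Δv = 6507 + 4564 = 11071 m/s.

Δv ≈ 11100 m/s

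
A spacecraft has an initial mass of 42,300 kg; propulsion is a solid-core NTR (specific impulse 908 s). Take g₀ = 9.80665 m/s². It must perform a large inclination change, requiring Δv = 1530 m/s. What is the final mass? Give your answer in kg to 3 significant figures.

v_e = Isp · g₀ = 908 × 9.80665 = 8904.4 m/s.
From the ideal rocket equation, m₀/m_f = exp(Δv / v_e) = exp(1530 / 8904.4) = exp(0.1718) = 1.1875.
m_f = m₀ / 1.1875 = 42,300 / 1.1875 = 35,621.1 kg.

final mass ≈ 35600 kg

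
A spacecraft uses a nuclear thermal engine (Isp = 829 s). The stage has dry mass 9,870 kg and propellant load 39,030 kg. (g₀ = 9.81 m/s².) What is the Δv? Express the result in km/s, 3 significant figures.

Δv ≈ 13.0 km/s

v_e = Isp · g₀ = 829 × 9.81 = 8132.5 m/s.
m₀ = m_dry + m_prop = 9,870 + 39,030 = 48,900 kg.
By the Tsiolkovsky rocket equation, Δv = v_e · ln(m₀/m_f) = 8132.5 × ln(4.954) = 8132.5 × 1.6003 ≈ 13014.2 m/s.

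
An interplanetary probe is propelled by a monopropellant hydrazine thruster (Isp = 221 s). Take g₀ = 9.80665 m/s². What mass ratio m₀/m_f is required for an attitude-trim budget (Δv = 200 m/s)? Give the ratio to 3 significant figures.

v_e = Isp · g₀ = 221 × 9.80665 = 2167.3 m/s.
m₀/m_f = exp(Δv / v_e) = exp(200 / 2167.3) = exp(0.0923) = 1.0967.

mass ratio ≈ 1.10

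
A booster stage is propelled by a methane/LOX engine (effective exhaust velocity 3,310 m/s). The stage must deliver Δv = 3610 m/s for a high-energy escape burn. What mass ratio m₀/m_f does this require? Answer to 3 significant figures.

Using Δv = v_e ln(m₀/m_f): m₀/m_f = exp(Δv / v_e) = exp(3610 / 3310.0) = exp(1.0906) = 2.9762.

mass ratio ≈ 2.98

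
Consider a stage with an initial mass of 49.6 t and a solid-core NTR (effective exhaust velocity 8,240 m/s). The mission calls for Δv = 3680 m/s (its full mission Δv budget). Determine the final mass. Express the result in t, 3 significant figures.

final mass ≈ 31.7 t

Rocket equation: m₀/m_f = exp(Δv / v_e) = exp(3680 / 8240.0) = exp(0.4466) = 1.5630.
m_f = m₀ / 1.5630 = 49.6 / 1.5630 = 31.7338 t.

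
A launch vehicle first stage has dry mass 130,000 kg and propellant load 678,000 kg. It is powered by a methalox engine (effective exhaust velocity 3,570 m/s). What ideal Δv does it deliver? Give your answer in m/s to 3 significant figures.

Δv ≈ 6520 m/s

m₀ = m_dry + m_prop = 130,000 + 678,000 = 808,000 kg.
Δv = v_e · ln(m₀/m_f) = 3570.0 × ln(6.215) = 3570.0 × 1.8270 ≈ 6522.5 m/s.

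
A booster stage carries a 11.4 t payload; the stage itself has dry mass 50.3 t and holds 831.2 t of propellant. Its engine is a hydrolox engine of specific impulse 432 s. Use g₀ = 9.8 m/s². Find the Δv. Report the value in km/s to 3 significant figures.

Δv ≈ 11.3 km/s

v_e = Isp · g₀ = 432 × 9.8 = 4233.6 m/s.
m₀ = payload + dry + propellant = 11.4 + 50.3 + 831.2 = 892.9 t.
m_f = payload + dry = 11.4 + 50.3 = 61.7 t.
Δv = v_e · ln(m₀/m_f) = 4233.6 × ln(14.47) = 4233.6 × 2.6722 ≈ 11313.0 m/s.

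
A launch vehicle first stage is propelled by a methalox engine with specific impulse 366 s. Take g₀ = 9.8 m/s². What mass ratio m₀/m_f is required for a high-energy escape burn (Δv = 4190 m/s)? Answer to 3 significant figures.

mass ratio ≈ 3.22

v_e = Isp · g₀ = 366 × 9.8 = 3586.8 m/s.
From the ideal rocket equation, m₀/m_f = exp(Δv / v_e) = exp(4190 / 3586.8) = exp(1.1682) = 3.2161.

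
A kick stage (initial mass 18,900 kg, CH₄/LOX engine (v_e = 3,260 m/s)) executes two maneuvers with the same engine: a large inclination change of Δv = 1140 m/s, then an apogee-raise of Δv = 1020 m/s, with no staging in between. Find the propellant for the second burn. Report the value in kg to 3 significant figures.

propellant for the second burn ≈ 3580 kg

After the first burn: m = 18900 × exp(−1140/3260.0) = 18900 × 0.70490 = 13,322.6 kg.
After the second burn: m = 13,322.6 × exp(−1020/3260.0) = 13,322.6 × 0.73134 = 9,743.35 kg.
Second-burn propellant = 13,322.6 − 9,743.35 = 3,579.25 kg.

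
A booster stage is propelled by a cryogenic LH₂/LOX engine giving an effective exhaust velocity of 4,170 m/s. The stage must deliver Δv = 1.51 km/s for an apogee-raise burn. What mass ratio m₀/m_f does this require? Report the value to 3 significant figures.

mass ratio ≈ 1.44

By the Tsiolkovsky rocket equation, m₀/m_f = exp(Δv / v_e) = exp(1510 / 4170.0) = exp(0.3621) = 1.4364.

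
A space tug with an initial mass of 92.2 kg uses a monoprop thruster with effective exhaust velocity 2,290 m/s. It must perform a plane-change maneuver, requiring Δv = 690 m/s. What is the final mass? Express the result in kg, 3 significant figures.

Using Δv = v_e ln(m₀/m_f): m₀/m_f = exp(Δv / v_e) = exp(690 / 2290.0) = exp(0.3013) = 1.3516.
m_f = m₀ / 1.3516 = 92.2 / 1.3516 = 68.2154 kg.

final mass ≈ 68.2 kg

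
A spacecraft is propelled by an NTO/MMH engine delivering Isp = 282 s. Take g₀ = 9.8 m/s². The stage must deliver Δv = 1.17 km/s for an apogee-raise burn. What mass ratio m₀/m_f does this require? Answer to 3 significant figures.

mass ratio ≈ 1.53

v_e = Isp · g₀ = 282 × 9.8 = 2763.6 m/s.
m₀/m_f = exp(Δv / v_e) = exp(1170 / 2763.6) = exp(0.4234) = 1.5271.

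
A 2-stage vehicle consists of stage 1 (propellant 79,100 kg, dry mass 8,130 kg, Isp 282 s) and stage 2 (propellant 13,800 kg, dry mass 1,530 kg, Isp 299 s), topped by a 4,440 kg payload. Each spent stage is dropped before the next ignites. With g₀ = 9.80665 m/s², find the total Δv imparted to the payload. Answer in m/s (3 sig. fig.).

Δv ≈ 7230 m/s

Ignition mass of stage 1 = 79,100+8,130 + 13,800+1,530 + 4,440 = 107,000 kg.
Stage 1: m₀ = 107,000 kg, m_f = 107,000 − 79,100 = 27,900 kg; Δv = 282×9.80665×ln(3.835) = 2765.5×1.3442 ≈ 3717 m/s.
Stage 2: m₀ = 19,770 kg, m_f = 19,770 − 13,800 = 5,970 kg; Δv = 299×9.80665×ln(3.312) = 2932.2×1.1974 ≈ 3511 m/s.
Total Δv = 3717 + 3511 = 7228 m/s.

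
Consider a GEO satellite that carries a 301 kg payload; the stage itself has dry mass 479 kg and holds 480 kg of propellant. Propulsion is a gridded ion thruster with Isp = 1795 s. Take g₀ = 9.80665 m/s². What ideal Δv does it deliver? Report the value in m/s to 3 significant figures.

Δv ≈ 8440 m/s

v_e = Isp · g₀ = 1795 × 9.80665 = 17602.9 m/s.
m₀ = payload + dry + propellant = 301 + 479 + 480 = 1,260 kg.
m_f = payload + dry = 301 + 479 = 780 kg.
Δv = v_e · ln(m₀/m_f) = 17602.9 × ln(1.615) = 17602.9 × 0.4796 ≈ 8441.9 m/s.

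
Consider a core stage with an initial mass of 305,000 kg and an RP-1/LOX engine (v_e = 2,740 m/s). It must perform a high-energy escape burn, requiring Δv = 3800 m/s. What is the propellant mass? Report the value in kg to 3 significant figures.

propellant mass ≈ 229000 kg

Rocket equation: m₀/m_f = exp(Δv / v_e) = exp(3800 / 2740.0) = exp(1.3869) = 4.0023.
m_f = 305,000 / 4.0023 = 76,206.2 kg, so propellant = m₀ − m_f = 305,000 − 76,206.2 = 228,793.8 kg.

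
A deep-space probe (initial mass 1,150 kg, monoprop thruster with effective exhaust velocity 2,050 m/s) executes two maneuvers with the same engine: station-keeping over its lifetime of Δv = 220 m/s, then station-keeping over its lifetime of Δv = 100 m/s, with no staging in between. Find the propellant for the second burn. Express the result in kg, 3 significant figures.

After the first burn: m = 1150 × exp(−220/2050.0) = 1150 × 0.89824 = 1,032.98 kg.
After the second burn: m = 1,032.98 × exp(−100/2050.0) = 1,032.98 × 0.95239 = 983.8 kg.
Second-burn propellant = 1,032.98 − 983.8 = 49.18 kg.

propellant for the second burn ≈ 49.2 kg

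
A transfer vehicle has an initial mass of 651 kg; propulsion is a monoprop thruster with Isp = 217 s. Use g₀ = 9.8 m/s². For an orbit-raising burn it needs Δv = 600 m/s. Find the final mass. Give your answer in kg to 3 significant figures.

v_e = Isp · g₀ = 217 × 9.8 = 2126.6 m/s.
Rocket equation: m₀/m_f = exp(Δv / v_e) = exp(600 / 2126.6) = exp(0.2821) = 1.3260.
m_f = m₀ / 1.3260 = 651 / 1.3260 = 490.95 kg.

final mass ≈ 491 kg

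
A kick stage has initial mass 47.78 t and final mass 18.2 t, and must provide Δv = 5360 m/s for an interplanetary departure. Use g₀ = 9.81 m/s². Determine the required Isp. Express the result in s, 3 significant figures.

ln(m₀/m_f) = ln(47780/18200) = ln(2.625) = 0.9652.
v_e = Δv / ln(m₀/m_f) = 5360 / 0.9652 = 5553.3 m/s.
Isp = v_e / g₀ = 5553.3 / 9.81 = 566.1 s.

Isp ≈ 566 s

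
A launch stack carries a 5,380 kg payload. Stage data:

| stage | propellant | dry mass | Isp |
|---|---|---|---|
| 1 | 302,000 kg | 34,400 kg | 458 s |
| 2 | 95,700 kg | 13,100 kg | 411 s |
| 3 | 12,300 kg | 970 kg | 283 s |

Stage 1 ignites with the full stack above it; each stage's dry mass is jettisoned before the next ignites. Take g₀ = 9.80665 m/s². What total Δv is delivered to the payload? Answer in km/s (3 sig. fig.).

Ignition mass of stage 1 = 302,000+34,400 + 95,700+13,100 + 12,300+970 + 5,380 = 463,850 kg.
Stage 1: m₀ = 463,850 kg, m_f = 463,850 − 302,000 = 161,850 kg; Δv = 458×9.80665×ln(2.866) = 4491.4×1.0529 ≈ 4729 m/s.
Stage 2: m₀ = 127,450 kg, m_f = 127,450 − 95,700 = 31,750 kg; Δv = 411×9.80665×ln(4.014) = 4030.5×1.3898 ≈ 5602 m/s.
Stage 3: m₀ = 18,650 kg, m_f = 18,650 − 12,300 = 6,350 kg; Δv = 283×9.80665×ln(2.937) = 2775.3×1.0774 ≈ 2990 m/s.
Total Δv = 4729 + 5602 + 2990 = 13321 m/s.

Δv ≈ 13.3 km/s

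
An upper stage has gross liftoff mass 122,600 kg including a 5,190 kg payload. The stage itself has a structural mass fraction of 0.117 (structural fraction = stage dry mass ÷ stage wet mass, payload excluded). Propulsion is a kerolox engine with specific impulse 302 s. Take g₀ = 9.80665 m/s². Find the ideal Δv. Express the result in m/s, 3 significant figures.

Stage wet mass = m₀ − payload = 122,600 − 5,190 = 117,410 kg.
Stage dry mass = ε × stage wet mass = 0.117 × 117,410 = 13,737 kg.
Burnout mass m_f = stage dry + payload = 13,737 + 5,190 = 18,927 kg.
v_e = Isp · g₀ = 302 × 9.80665 = 2961.6 m/s.
From the ideal rocket equation, Δv = v_e · ln(122,600/18,927) = 2961.6 × ln(6.478) = 2961.6 × 1.8683 ≈ 5533 m/s.

Δv ≈ 5530 m/s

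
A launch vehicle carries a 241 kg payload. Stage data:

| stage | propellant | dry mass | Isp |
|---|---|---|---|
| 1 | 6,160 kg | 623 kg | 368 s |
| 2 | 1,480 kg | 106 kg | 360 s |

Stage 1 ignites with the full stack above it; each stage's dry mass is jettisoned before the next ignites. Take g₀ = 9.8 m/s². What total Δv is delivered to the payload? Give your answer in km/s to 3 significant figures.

Δv ≈ 10.4 km/s

Ignition mass of stage 1 = 6,160+623 + 1,480+106 + 241 = 8,610 kg.
Stage 1: m₀ = 8,610 kg, m_f = 8,610 − 6,160 = 2,450 kg; Δv = 368×9.8×ln(3.514) = 3606.4×1.2568 ≈ 4533 m/s.
Stage 2: m₀ = 1,827 kg, m_f = 1,827 − 1,480 = 347 kg; Δv = 360×9.8×ln(5.265) = 3528.0×1.6611 ≈ 5860 m/s.
Total Δv = 4533 + 5860 = 10393 m/s.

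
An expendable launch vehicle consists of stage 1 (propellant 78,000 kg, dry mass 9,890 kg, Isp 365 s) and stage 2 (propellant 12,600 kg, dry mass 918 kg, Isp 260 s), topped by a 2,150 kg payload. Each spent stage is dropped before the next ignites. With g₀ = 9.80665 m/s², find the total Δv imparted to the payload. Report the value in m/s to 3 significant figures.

Δv ≈ 9170 m/s

Ignition mass of stage 1 = 78,000+9,890 + 12,600+918 + 2,150 = 103,558 kg.
Stage 1: m₀ = 103,558 kg, m_f = 103,558 − 78,000 = 25,558 kg; Δv = 365×9.80665×ln(4.052) = 3579.4×1.3992 ≈ 5008 m/s.
Stage 2: m₀ = 15,668 kg, m_f = 15,668 − 12,600 = 3,068 kg; Δv = 260×9.80665×ln(5.107) = 2549.7×1.6306 ≈ 4158 m/s.
Total Δv = 5008 + 4158 = 9166 m/s.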